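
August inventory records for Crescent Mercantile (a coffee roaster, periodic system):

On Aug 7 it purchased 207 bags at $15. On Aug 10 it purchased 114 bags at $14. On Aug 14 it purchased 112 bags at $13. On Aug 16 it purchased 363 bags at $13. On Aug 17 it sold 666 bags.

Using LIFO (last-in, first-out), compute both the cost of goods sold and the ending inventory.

Aug 17, 666 sold [LIFO — newest first]: 363 @ $13 + 112 @ $13 + 114 @ $14 + 77 @ $15 = $8,926
Ending inventory: 130 @ $15 = $1,950

COGS = $8,926; ending inventory = $1,950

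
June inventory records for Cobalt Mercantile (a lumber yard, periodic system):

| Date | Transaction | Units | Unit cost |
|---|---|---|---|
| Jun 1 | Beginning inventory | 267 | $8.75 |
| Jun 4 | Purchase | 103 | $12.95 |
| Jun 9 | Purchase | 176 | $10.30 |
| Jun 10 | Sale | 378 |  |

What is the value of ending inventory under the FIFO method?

Ending inventory = $1,730.40

Jun 10, 378 sold [FIFO — oldest first]: 267 @ $8.75 + 103 @ $12.95 + 8 @ $10.30 = $3,752.50
Ending inventory: 168 @ $10.30 = $1,730.40
Check: goods available $5,482.90 = COGS $3,752.50 + ending $1,730.40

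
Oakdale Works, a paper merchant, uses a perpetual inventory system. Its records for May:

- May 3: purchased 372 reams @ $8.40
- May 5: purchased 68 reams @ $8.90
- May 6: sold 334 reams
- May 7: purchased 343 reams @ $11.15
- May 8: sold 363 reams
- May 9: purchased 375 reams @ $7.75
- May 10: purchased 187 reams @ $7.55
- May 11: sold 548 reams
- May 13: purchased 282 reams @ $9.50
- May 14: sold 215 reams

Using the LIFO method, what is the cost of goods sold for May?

COGS = $13,084.15

May 6, 334 sold [LIFO — newest first]: 68 @ $8.90 + 266 @ $8.40 = $2,839.60
May 8, 363 sold [LIFO — newest first]: 343 @ $11.15 + 20 @ $8.40 = $3,992.45
May 11, 548 sold [LIFO — newest first]: 187 @ $7.55 + 361 @ $7.75 = $4,209.60
May 14, 215 sold [LIFO — newest first]: 215 @ $9.50 = $2,042.50
Total COGS = $2,839.60 + $3,992.45 + $4,209.60 + $2,042.50 = $13,084.15
Ending inventory: 86 @ $8.40 + 14 @ $7.75 + 67 @ $9.50 = $1,467.40
Check: goods available $14,551.55 = COGS $13,084.15 + ending $1,467.40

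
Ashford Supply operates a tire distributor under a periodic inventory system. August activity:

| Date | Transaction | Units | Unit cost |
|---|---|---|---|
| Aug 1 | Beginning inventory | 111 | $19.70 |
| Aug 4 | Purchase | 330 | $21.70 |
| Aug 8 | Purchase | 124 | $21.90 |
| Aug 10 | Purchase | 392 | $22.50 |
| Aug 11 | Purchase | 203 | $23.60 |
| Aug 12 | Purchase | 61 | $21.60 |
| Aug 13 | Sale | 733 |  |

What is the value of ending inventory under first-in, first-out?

Ending inventory = $11,148.40

Aug 13, 733 sold [FIFO — oldest first]: 111 @ $19.70 + 330 @ $21.70 + 124 @ $21.90 + 168 @ $22.50 = $15,843.30
Ending inventory: 224 @ $22.50 + 203 @ $23.60 + 61 @ $21.60 = $11,148.40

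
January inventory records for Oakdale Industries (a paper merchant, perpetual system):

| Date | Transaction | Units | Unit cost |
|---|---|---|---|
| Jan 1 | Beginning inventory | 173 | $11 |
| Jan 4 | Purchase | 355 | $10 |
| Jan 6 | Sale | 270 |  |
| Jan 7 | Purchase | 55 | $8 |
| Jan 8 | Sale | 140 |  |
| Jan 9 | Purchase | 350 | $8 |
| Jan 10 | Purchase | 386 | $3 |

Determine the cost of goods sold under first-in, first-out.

COGS = $4,273

Jan 6, 270 sold [FIFO — oldest first]: 173 @ $11 + 97 @ $10 = $2,873
Jan 8, 140 sold [FIFO — oldest first]: 140 @ $10 = $1,400
Total COGS = $2,873 + $1,400 = $4,273
Ending inventory: 118 @ $10 + 55 @ $8 + 350 @ $8 + 386 @ $3 = $5,578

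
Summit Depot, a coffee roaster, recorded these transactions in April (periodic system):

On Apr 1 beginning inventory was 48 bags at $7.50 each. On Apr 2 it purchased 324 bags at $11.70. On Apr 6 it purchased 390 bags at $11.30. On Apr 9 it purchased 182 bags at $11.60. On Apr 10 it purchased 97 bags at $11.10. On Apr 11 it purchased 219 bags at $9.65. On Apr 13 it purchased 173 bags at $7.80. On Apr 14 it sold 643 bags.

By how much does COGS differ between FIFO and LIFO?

FIFO COGS: 48 @ $7.50 + 324 @ $11.70 + 271 @ $11.30 = $7,213.10
LIFO COGS: 173 @ $7.80 + 219 @ $9.65 + 97 @ $11.10 + 154 @ $11.60 = $6,325.85
Difference = |$7,213.10 − $6,325.85| = $887.25

$887.25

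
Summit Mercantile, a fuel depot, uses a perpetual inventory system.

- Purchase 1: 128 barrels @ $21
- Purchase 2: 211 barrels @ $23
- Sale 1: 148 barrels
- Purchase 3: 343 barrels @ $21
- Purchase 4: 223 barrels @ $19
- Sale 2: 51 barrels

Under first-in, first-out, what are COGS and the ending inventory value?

Sale 1 (148) [FIFO — oldest first]: 128 @ $21 + 20 @ $23 = $3,148
Sale 2 (51) [FIFO — oldest first]: 51 @ $23 = $1,173
Total COGS = $3,148 + $1,173 = $4,321
Ending inventory: 140 @ $23 + 343 @ $21 + 223 @ $19 = $14,660
Check: goods available $18,981 = COGS $4,321 + ending $14,660

COGS = $4,321; ending inventory = $14,660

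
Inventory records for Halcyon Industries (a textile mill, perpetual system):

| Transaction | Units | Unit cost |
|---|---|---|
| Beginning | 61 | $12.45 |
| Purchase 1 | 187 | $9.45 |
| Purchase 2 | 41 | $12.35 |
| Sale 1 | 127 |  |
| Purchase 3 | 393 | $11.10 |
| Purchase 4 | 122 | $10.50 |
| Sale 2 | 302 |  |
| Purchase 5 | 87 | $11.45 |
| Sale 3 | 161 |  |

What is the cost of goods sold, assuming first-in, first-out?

COGS = $6,374.05

Sale 1 (127) [FIFO — oldest first]: 61 @ $12.45 + 66 @ $9.45 = $1,383.15
Sale 2 (302) [FIFO — oldest first]: 121 @ $9.45 + 41 @ $12.35 + 140 @ $11.10 = $3,203.80
Sale 3 (161) [FIFO — oldest first]: 161 @ $11.10 = $1,787.10
Total COGS = $1,383.15 + $3,203.80 + $1,787.10 = $6,374.05
Ending inventory: 92 @ $11.10 + 122 @ $10.50 + 87 @ $11.45 = $3,298.35
Check: goods available $9,672.40 = COGS $6,374.05 + ending $3,298.35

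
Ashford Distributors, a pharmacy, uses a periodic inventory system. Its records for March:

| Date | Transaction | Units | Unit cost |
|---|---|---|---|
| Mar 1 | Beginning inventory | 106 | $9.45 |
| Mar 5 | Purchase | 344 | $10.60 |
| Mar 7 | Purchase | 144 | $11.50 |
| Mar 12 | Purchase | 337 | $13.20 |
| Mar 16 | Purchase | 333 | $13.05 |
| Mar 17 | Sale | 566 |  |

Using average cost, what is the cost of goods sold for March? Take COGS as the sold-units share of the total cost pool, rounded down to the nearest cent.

Mar 17, sell 566: 566/1264 × $15,098.15 → $6,760.72
Ending inventory (cost pool remaining) = $8,337.43

COGS = $6,760.72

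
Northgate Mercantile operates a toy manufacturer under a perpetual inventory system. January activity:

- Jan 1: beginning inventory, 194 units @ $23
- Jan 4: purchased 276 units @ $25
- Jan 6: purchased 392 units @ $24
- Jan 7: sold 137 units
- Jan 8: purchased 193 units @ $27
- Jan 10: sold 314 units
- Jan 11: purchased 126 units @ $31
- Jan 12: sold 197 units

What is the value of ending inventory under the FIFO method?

Jan 7, 137 sold [FIFO — oldest first]: 137 @ $23 = $3,151
Jan 10, 314 sold [FIFO — oldest first]: 57 @ $23 + 257 @ $25 = $7,736
Jan 12, 197 sold [FIFO — oldest first]: 19 @ $25 + 178 @ $24 = $4,747
Total COGS = $3,151 + $7,736 + $4,747 = $15,634
Ending inventory: 214 @ $24 + 193 @ $27 + 126 @ $31 = $14,253
Check: goods available $29,887 = COGS $15,634 + ending $14,253

Ending inventory = $14,253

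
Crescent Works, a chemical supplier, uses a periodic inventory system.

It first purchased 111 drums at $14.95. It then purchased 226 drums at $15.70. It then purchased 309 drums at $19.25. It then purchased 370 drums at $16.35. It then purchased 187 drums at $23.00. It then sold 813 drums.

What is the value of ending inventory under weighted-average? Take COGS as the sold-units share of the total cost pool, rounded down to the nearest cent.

Ending inventory = $6,972.15

Sale 1, sell 813: 813/1203 × $21,506.40 → $14,534.25
Ending inventory (cost pool remaining) = $6,972.15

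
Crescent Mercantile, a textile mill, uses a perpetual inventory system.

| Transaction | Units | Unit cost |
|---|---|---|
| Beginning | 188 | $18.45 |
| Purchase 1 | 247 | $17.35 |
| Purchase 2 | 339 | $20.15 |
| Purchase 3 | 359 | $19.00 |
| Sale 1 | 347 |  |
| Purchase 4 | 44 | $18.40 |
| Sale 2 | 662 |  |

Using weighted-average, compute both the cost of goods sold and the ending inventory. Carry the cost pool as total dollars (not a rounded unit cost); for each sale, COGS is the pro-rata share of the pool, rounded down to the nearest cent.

COGS = $19,045.84; ending inventory = $3,169.66

After Beginning: 188 on hand, pool $3,468.60 (≈ $18.4500 each)
After Purchase 1: 435 on hand, pool $7,754.05 (≈ $17.8254 each)
After Purchase 2: 774 on hand, pool $14,584.90 (≈ $18.8435 each)
After Purchase 3: 1133 on hand, pool $21,405.90 (≈ $18.8931 each)
Sale 1, sell 347: 347/1133 × $21,405.90 → $6,555.91
After Purchase 4: 830 on hand, pool $15,659.59 (≈ $18.8670 each)
Sale 2, sell 662: 662/830 × $15,659.59 → $12,489.93
Total COGS = $6,555.91 + $12,489.93 = $19,045.84
Ending inventory (cost pool remaining) = $3,169.66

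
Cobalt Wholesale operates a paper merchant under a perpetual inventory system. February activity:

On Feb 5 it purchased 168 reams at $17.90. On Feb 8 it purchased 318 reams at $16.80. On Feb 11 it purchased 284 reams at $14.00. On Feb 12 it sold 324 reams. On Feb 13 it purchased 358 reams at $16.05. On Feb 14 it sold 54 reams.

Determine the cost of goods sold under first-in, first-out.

COGS = $6,535.20

Feb 12, 324 sold [FIFO — oldest first]: 168 @ $17.90 + 156 @ $16.80 = $5,628.00
Feb 14, 54 sold [FIFO — oldest first]: 54 @ $16.80 = $907.20
Total COGS = $5,628.00 + $907.20 = $6,535.20
Ending inventory: 108 @ $16.80 + 284 @ $14.00 + 358 @ $16.05 = $11,536.30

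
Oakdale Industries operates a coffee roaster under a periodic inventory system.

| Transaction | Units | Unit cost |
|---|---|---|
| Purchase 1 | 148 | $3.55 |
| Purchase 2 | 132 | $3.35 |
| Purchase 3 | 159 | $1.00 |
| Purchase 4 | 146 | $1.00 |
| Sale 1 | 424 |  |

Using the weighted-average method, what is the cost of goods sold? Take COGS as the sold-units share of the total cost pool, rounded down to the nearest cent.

Sale 1, sell 424: 424/585 × $1,272.60 → $922.36
Ending inventory (cost pool remaining) = $350.24
Check: goods available $1,272.60 = COGS $922.36 + ending $350.24

COGS = $922.36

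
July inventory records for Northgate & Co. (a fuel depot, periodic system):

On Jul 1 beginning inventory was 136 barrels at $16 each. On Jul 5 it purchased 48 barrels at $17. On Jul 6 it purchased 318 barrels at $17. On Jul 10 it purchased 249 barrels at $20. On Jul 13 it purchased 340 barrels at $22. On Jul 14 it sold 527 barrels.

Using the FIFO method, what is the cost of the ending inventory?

Ending inventory = $11,960

Jul 14, 527 sold [FIFO — oldest first]: 136 @ $16 + 48 @ $17 + 318 @ $17 + 25 @ $20 = $8,898
Ending inventory: 224 @ $20 + 340 @ $22 = $11,960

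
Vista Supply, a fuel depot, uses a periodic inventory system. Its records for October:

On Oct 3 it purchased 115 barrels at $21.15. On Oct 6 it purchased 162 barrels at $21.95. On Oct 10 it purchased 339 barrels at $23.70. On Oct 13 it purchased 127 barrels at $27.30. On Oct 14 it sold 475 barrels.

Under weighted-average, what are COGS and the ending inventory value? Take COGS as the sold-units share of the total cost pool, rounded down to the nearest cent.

Oct 14, sell 475: 475/743 × $17,489.55 → $11,181.07
Ending inventory (cost pool remaining) = $6,308.48

COGS = $11,181.07; ending inventory = $6,308.48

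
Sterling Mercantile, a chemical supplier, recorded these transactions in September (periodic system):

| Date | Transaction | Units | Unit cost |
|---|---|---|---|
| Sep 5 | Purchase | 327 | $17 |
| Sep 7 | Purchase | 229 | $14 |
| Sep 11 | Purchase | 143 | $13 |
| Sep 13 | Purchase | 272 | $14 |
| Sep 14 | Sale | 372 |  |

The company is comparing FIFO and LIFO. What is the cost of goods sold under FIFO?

COGS = $6,189

FIFO COGS: 327 @ $17 + 45 @ $14 = $6,189
LIFO COGS: 272 @ $14 + 100 @ $13 = $5,108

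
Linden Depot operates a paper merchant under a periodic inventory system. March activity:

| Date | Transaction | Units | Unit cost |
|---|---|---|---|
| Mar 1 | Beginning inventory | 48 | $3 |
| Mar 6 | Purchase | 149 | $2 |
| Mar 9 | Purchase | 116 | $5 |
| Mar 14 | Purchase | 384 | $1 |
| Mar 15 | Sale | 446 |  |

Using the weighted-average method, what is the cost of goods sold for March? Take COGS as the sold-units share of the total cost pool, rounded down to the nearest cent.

Mar 15, sell 446: 446/697 × $1,406.00 → $899.67
Ending inventory (cost pool remaining) = $506.33

COGS = $899.67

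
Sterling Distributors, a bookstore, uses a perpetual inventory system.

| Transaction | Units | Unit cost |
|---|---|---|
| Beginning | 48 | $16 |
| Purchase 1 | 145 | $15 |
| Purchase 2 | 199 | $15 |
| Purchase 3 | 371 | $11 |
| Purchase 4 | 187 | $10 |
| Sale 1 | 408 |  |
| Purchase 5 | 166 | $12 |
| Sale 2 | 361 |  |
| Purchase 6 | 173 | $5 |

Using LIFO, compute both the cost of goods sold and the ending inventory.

Sale 1 (408) [LIFO — newest first]: 187 @ $10 + 221 @ $11 = $4,301
Sale 2 (361) [LIFO — newest first]: 166 @ $12 + 150 @ $11 + 45 @ $15 = $4,317
Total COGS = $4,301 + $4,317 = $8,618
Ending inventory: 48 @ $16 + 145 @ $15 + 154 @ $15 + 173 @ $5 = $6,118

COGS = $8,618; ending inventory = $6,118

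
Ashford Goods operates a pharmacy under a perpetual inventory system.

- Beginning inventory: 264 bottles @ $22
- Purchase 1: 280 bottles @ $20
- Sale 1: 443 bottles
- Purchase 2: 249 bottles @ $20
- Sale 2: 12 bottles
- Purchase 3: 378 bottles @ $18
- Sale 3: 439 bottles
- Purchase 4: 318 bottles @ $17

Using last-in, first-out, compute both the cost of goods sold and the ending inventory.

COGS = $17,450; ending inventory = $11,148

Sale 1 (443) [LIFO — newest first]: 280 @ $20 + 163 @ $22 = $9,186
Sale 2 (12) [LIFO — newest first]: 12 @ $20 = $240
Sale 3 (439) [LIFO — newest first]: 378 @ $18 + 61 @ $20 = $8,024
Total COGS = $9,186 + $240 + $8,024 = $17,450
Ending inventory: 101 @ $22 + 176 @ $20 + 318 @ $17 = $11,148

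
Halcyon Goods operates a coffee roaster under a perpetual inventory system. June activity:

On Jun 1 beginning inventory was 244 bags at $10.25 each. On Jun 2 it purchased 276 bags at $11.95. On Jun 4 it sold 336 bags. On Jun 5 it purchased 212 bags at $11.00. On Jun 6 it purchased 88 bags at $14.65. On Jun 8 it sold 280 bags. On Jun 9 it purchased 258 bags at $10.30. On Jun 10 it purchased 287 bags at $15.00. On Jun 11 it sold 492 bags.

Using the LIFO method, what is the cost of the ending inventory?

Jun 4, 336 sold [LIFO — newest first]: 276 @ $11.95 + 60 @ $10.25 = $3,913.20
Jun 8, 280 sold [LIFO — newest first]: 88 @ $14.65 + 192 @ $11.00 = $3,401.20
Jun 11, 492 sold [LIFO — newest first]: 287 @ $15.00 + 205 @ $10.30 = $6,416.50
Total COGS = $3,913.20 + $3,401.20 + $6,416.50 = $13,730.90
Ending inventory: 184 @ $10.25 + 20 @ $11.00 + 53 @ $10.30 = $2,651.90

Ending inventory = $2,651.90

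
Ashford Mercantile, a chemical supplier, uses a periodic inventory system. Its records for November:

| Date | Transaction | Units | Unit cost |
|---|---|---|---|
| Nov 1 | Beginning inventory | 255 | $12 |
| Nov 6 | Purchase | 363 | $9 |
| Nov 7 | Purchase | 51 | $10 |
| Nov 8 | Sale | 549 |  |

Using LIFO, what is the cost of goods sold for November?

COGS = $5,397

Nov 8, 549 sold [LIFO — newest first]: 51 @ $10 + 363 @ $9 + 135 @ $12 = $5,397
Ending inventory: 120 @ $12 = $1,440
Check: goods available $6,837 = COGS $5,397 + ending $1,440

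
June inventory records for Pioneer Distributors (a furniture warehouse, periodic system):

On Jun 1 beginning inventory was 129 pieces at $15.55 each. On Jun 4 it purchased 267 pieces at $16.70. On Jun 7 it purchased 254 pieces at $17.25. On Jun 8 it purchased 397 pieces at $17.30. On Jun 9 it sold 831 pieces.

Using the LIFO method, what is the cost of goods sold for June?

Jun 9, 831 sold [LIFO — newest first]: 397 @ $17.30 + 254 @ $17.25 + 180 @ $16.70 = $14,255.60
Ending inventory: 129 @ $15.55 + 87 @ $16.70 = $3,458.85

COGS = $14,255.60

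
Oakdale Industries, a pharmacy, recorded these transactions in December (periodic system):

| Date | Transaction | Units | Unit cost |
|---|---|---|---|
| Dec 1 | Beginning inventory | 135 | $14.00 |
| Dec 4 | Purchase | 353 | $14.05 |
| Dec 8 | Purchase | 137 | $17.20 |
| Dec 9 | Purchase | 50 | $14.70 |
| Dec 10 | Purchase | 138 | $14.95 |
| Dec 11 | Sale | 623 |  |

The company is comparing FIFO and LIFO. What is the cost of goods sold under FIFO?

FIFO COGS: 135 @ $14.00 + 353 @ $14.05 + 135 @ $17.20 = $9,171.65
LIFO COGS: 138 @ $14.95 + 50 @ $14.70 + 137 @ $17.20 + 298 @ $14.05 = $9,341.40

COGS = $9,171.65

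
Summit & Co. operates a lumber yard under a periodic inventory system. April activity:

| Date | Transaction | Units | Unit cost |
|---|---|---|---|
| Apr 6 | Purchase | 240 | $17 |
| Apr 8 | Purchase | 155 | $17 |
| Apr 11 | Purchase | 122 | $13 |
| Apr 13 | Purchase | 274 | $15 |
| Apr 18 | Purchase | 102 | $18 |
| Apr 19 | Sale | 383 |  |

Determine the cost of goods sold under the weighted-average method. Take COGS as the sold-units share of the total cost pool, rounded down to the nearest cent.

COGS = $6,110.41

Apr 19, sell 383: 383/893 × $14,247.00 → $6,110.41
Ending inventory (cost pool remaining) = $8,136.59
Check: goods available $14,247.00 = COGS $6,110.41 + ending $8,136.59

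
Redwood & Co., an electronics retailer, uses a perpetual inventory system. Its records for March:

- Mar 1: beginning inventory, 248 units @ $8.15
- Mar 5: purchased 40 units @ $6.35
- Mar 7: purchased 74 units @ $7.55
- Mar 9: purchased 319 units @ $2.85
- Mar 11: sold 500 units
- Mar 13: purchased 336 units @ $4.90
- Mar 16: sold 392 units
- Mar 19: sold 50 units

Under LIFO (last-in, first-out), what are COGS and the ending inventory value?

Mar 11, 500 sold [LIFO — newest first]: 319 @ $2.85 + 74 @ $7.55 + 40 @ $6.35 + 67 @ $8.15 = $2,267.90
Mar 16, 392 sold [LIFO — newest first]: 336 @ $4.90 + 56 @ $8.15 = $2,102.80
Mar 19, 50 sold [LIFO — newest first]: 50 @ $8.15 = $407.50
Total COGS = $2,267.90 + $2,102.80 + $407.50 = $4,778.20
Ending inventory: 75 @ $8.15 = $611.25
Check: goods available $5,389.45 = COGS $4,778.20 + ending $611.25

COGS = $4,778.20; ending inventory = $611.25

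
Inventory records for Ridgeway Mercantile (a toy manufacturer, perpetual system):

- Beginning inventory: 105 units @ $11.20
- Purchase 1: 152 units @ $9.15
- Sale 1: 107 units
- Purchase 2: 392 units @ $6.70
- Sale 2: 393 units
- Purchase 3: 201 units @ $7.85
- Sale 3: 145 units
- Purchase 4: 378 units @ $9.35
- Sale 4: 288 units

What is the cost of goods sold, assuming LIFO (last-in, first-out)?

Sale 1 (107) [LIFO — newest first]: 107 @ $9.15 = $979.05
Sale 2 (393) [LIFO — newest first]: 392 @ $6.70 + 1 @ $9.15 = $2,635.55
Sale 3 (145) [LIFO — newest first]: 145 @ $7.85 = $1,138.25
Sale 4 (288) [LIFO — newest first]: 288 @ $9.35 = $2,692.80
Total COGS = $979.05 + $2,635.55 + $1,138.25 + $2,692.80 = $7,445.65
Ending inventory: 105 @ $11.20 + 44 @ $9.15 + 56 @ $7.85 + 90 @ $9.35 = $2,859.70

COGS = $7,445.65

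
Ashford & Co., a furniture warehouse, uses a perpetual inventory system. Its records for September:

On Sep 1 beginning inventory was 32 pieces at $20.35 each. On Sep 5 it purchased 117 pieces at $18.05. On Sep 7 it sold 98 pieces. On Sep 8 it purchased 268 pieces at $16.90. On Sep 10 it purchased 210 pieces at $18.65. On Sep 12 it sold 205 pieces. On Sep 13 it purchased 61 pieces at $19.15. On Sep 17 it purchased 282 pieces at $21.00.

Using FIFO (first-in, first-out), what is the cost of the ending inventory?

Ending inventory = $12,933.25

Sep 7, 98 sold [FIFO — oldest first]: 32 @ $20.35 + 66 @ $18.05 = $1,842.50
Sep 12, 205 sold [FIFO — oldest first]: 51 @ $18.05 + 154 @ $16.90 = $3,523.15
Total COGS = $1,842.50 + $3,523.15 = $5,365.65
Ending inventory: 114 @ $16.90 + 210 @ $18.65 + 61 @ $19.15 + 282 @ $21.00 = $12,933.25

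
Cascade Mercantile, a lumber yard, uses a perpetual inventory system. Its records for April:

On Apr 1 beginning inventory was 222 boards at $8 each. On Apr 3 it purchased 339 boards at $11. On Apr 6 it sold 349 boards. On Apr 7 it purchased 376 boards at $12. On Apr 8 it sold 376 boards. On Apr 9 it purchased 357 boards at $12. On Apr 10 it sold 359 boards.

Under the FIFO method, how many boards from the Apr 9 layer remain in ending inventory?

210

Apr 6, 349 sold [FIFO — oldest first]: 222 @ $8 + 127 @ $11 = $3,173
Apr 8, 376 sold [FIFO — oldest first]: 212 @ $11 + 164 @ $12 = $4,300
Apr 10, 359 sold [FIFO — oldest first]: 212 @ $12 + 147 @ $12 = $4,308
Total COGS = $3,173 + $4,300 + $4,308 = $11,781
Ending inventory: 210 @ $12 = $2,520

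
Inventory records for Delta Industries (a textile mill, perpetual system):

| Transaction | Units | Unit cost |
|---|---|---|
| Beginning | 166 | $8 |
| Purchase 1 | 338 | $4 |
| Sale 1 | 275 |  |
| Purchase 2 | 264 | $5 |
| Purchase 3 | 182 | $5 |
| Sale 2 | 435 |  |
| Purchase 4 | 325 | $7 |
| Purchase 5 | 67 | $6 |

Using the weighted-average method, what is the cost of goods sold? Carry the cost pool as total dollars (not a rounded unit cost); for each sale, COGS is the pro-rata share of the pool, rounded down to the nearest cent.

After Beginning: 166 on hand, pool $1,328.00 (≈ $8.0000 each)
After Purchase 1: 504 on hand, pool $2,680.00 (≈ $5.3175 each)
Sale 1, sell 275: 275/504 × $2,680.00 → $1,462.30
After Purchase 2: 493 on hand, pool $2,537.70 (≈ $5.1475 each)
After Purchase 3: 675 on hand, pool $3,447.70 (≈ $5.1077 each)
Sale 2, sell 435: 435/675 × $3,447.70 → $2,221.85
After Purchase 4: 565 on hand, pool $3,500.85 (≈ $6.1962 each)
After Purchase 5: 632 on hand, pool $3,902.85 (≈ $6.1754 each)
Total COGS = $1,462.30 + $2,221.85 = $3,684.15
Ending inventory (cost pool remaining) = $3,902.85
Check: goods available $7,587.00 = COGS $3,684.15 + ending $3,902.85

COGS = $3,684.15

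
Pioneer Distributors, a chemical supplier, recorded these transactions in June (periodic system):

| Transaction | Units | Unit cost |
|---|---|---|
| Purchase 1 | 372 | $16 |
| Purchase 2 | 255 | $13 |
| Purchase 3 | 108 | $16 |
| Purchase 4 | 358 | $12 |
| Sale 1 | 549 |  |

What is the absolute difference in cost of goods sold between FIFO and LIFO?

$1,150

FIFO COGS: 372 @ $16 + 177 @ $13 = $8,253
LIFO COGS: 358 @ $12 + 108 @ $16 + 83 @ $13 = $7,103
Difference = |$8,253 − $7,103| = $1,150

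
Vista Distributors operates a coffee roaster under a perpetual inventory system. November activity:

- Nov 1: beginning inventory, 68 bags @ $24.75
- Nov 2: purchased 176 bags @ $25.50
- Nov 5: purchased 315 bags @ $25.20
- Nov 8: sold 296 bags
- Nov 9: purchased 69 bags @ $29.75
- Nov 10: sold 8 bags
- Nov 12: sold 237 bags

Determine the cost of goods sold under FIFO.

Nov 8, 296 sold [FIFO — oldest first]: 68 @ $24.75 + 176 @ $25.50 + 52 @ $25.20 = $7,481.40
Nov 10, 8 sold [FIFO — oldest first]: 8 @ $25.20 = $201.60
Nov 12, 237 sold [FIFO — oldest first]: 237 @ $25.20 = $5,972.40
Total COGS = $7,481.40 + $201.60 + $5,972.40 = $13,655.40
Ending inventory: 18 @ $25.20 + 69 @ $29.75 = $2,506.35

COGS = $13,655.40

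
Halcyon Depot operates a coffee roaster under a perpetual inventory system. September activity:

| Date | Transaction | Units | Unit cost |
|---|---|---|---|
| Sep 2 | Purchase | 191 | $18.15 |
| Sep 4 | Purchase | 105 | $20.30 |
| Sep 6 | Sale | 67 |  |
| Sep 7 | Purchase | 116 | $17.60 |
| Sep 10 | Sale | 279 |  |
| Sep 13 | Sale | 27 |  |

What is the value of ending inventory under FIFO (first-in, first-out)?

Sep 6, 67 sold [FIFO — oldest first]: 67 @ $18.15 = $1,216.05
Sep 10, 279 sold [FIFO — oldest first]: 124 @ $18.15 + 105 @ $20.30 + 50 @ $17.60 = $5,262.10
Sep 13, 27 sold [FIFO — oldest first]: 27 @ $17.60 = $475.20
Total COGS = $1,216.05 + $5,262.10 + $475.20 = $6,953.35
Ending inventory: 39 @ $17.60 = $686.40
Check: goods available $7,639.75 = COGS $6,953.35 + ending $686.40

Ending inventory = $686.40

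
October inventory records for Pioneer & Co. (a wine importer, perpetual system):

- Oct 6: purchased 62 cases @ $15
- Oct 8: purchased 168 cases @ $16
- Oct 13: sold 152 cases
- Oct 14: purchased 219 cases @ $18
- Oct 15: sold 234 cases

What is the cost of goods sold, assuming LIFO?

COGS = $6,614

Oct 13, 152 sold [LIFO — newest first]: 152 @ $16 = $2,432
Oct 15, 234 sold [LIFO — newest first]: 219 @ $18 + 15 @ $16 = $4,182
Total COGS = $2,432 + $4,182 = $6,614
Ending inventory: 62 @ $15 + 1 @ $16 = $946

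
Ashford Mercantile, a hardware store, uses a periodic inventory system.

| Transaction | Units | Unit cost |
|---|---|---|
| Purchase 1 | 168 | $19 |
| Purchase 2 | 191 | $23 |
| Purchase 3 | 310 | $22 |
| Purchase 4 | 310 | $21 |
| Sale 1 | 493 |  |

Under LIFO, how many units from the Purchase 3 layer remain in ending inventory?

Sale 1 (493) [LIFO — newest first]: 310 @ $21 + 183 @ $22 = $10,536
Ending inventory: 168 @ $19 + 191 @ $23 + 127 @ $22 = $10,379

127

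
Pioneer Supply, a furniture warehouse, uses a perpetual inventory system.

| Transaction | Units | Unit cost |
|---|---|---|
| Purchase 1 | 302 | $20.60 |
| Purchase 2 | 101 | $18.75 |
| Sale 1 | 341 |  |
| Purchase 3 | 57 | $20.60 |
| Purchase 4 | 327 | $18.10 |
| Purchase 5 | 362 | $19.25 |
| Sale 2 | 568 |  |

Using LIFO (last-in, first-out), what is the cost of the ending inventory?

Ending inventory = $4,641.50

Sale 1 (341) [LIFO — newest first]: 101 @ $18.75 + 240 @ $20.60 = $6,837.75
Sale 2 (568) [LIFO — newest first]: 362 @ $19.25 + 206 @ $18.10 = $10,697.10
Total COGS = $6,837.75 + $10,697.10 = $17,534.85
Ending inventory: 62 @ $20.60 + 57 @ $20.60 + 121 @ $18.10 = $4,641.50
Check: goods available $22,176.35 = COGS $17,534.85 + ending $4,641.50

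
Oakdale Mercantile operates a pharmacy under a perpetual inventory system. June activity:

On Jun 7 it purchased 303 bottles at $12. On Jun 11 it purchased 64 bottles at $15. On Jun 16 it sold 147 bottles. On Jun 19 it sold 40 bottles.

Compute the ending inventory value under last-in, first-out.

Jun 16, 147 sold [LIFO — newest first]: 64 @ $15 + 83 @ $12 = $1,956
Jun 19, 40 sold [LIFO — newest first]: 40 @ $12 = $480
Total COGS = $1,956 + $480 = $2,436
Ending inventory: 180 @ $12 = $2,160

Ending inventory = $2,160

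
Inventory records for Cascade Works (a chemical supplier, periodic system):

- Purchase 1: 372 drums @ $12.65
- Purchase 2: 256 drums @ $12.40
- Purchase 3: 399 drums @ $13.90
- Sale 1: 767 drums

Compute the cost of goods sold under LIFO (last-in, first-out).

COGS = $10,137.30

Sale 1 (767) [LIFO — newest first]: 399 @ $13.90 + 256 @ $12.40 + 112 @ $12.65 = $10,137.30
Ending inventory: 260 @ $12.65 = $3,289.00
Check: goods available $13,426.30 = COGS $10,137.30 + ending $3,289.00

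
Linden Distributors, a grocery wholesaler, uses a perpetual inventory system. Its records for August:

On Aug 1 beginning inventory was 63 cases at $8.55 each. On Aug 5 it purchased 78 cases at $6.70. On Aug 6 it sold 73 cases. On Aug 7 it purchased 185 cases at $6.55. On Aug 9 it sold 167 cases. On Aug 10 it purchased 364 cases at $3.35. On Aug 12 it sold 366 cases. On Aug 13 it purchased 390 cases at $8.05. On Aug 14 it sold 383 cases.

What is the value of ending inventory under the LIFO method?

Ending inventory = $733.30

Aug 6, 73 sold [LIFO — newest first]: 73 @ $6.70 = $489.10
Aug 9, 167 sold [LIFO — newest first]: 167 @ $6.55 = $1,093.85
Aug 12, 366 sold [LIFO — newest first]: 364 @ $3.35 + 2 @ $6.55 = $1,232.50
Aug 14, 383 sold [LIFO — newest first]: 383 @ $8.05 = $3,083.15
Total COGS = $489.10 + $1,093.85 + $1,232.50 + $3,083.15 = $5,898.60
Ending inventory: 63 @ $8.55 + 5 @ $6.70 + 16 @ $6.55 + 7 @ $8.05 = $733.30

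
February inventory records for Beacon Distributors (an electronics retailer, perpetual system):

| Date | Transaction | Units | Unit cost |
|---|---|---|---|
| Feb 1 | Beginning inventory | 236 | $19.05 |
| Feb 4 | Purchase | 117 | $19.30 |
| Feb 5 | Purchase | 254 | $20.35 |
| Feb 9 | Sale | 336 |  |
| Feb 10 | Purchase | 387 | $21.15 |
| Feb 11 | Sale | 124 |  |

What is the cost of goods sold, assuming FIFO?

COGS = $8,931.35

Feb 9, 336 sold [FIFO — oldest first]: 236 @ $19.05 + 100 @ $19.30 = $6,425.80
Feb 11, 124 sold [FIFO — oldest first]: 17 @ $19.30 + 107 @ $20.35 = $2,505.55
Total COGS = $6,425.80 + $2,505.55 = $8,931.35
Ending inventory: 147 @ $20.35 + 387 @ $21.15 = $11,176.50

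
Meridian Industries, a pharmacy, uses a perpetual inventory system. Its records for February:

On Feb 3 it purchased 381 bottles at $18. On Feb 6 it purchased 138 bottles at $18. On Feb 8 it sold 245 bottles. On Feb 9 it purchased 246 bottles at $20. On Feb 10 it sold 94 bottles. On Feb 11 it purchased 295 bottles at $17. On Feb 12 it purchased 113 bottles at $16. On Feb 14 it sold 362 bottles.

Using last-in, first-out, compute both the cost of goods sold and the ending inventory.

Feb 8, 245 sold [LIFO — newest first]: 138 @ $18 + 107 @ $18 = $4,410
Feb 10, 94 sold [LIFO — newest first]: 94 @ $20 = $1,880
Feb 14, 362 sold [LIFO — newest first]: 113 @ $16 + 249 @ $17 = $6,041
Total COGS = $4,410 + $1,880 + $6,041 = $12,331
Ending inventory: 274 @ $18 + 152 @ $20 + 46 @ $17 = $8,754
Check: goods available $21,085 = COGS $12,331 + ending $8,754

COGS = $12,331; ending inventory = $8,754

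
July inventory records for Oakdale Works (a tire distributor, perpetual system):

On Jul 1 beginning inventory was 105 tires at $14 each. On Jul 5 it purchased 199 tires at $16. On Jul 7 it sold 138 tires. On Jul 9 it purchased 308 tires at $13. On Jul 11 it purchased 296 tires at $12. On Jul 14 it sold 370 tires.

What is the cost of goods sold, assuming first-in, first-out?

COGS = $7,306

Jul 7, 138 sold [FIFO — oldest first]: 105 @ $14 + 33 @ $16 = $1,998
Jul 14, 370 sold [FIFO — oldest first]: 166 @ $16 + 204 @ $13 = $5,308
Total COGS = $1,998 + $5,308 = $7,306
Ending inventory: 104 @ $13 + 296 @ $12 = $4,904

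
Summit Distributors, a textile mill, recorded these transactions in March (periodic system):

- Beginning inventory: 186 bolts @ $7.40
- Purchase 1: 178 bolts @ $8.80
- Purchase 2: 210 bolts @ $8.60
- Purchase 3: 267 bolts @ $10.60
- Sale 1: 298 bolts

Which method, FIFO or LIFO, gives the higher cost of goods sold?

FIFO COGS: 186 @ $7.40 + 112 @ $8.80 = $2,362.00
LIFO COGS: 267 @ $10.60 + 31 @ $8.60 = $3,096.80

LIFO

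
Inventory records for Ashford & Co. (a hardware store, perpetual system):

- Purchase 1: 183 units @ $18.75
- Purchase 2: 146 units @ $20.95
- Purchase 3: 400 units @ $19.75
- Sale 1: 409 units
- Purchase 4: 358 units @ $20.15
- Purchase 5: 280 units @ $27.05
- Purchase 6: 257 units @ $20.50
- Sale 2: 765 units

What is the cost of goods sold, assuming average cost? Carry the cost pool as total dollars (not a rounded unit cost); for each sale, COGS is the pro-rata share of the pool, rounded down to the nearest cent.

After Purchase 1: 183 on hand, pool $3,431.25 (≈ $18.7500 each)
After Purchase 2: 329 on hand, pool $6,489.95 (≈ $19.7263 each)
After Purchase 3: 729 on hand, pool $14,389.95 (≈ $19.7393 each)
Sale 1, sell 409: 409/729 × $14,389.95 → $8,073.37
After Purchase 4: 678 on hand, pool $13,530.28 (≈ $19.9562 each)
After Purchase 5: 958 on hand, pool $21,104.28 (≈ $22.0295 each)
After Purchase 6: 1215 on hand, pool $26,372.78 (≈ $21.7060 each)
Sale 2, sell 765: 765/1215 × $26,372.78 → $16,605.08
Total COGS = $8,073.37 + $16,605.08 = $24,678.45
Ending inventory (cost pool remaining) = $9,767.70
Check: goods available $34,446.15 = COGS $24,678.45 + ending $9,767.70

COGS = $24,678.45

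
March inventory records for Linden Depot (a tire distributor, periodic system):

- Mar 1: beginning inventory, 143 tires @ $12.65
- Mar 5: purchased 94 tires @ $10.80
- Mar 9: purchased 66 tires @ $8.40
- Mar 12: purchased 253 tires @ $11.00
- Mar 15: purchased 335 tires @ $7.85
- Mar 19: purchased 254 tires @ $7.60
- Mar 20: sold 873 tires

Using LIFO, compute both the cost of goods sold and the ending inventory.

Mar 20, 873 sold [LIFO — newest first]: 254 @ $7.60 + 335 @ $7.85 + 253 @ $11.00 + 31 @ $8.40 = $7,603.55
Ending inventory: 143 @ $12.65 + 94 @ $10.80 + 35 @ $8.40 = $3,118.15
Check: goods available $10,721.70 = COGS $7,603.55 + ending $3,118.15

COGS = $7,603.55; ending inventory = $3,118.15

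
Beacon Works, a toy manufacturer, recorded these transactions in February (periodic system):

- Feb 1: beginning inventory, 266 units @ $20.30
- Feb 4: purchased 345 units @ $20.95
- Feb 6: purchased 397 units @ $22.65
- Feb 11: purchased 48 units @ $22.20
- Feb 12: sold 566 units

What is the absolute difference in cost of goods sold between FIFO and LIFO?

$907.80

FIFO COGS: 266 @ $20.30 + 300 @ $20.95 = $11,684.80
LIFO COGS: 48 @ $22.20 + 397 @ $22.65 + 121 @ $20.95 = $12,592.60
Difference = |$11,684.80 − $12,592.60| = $907.80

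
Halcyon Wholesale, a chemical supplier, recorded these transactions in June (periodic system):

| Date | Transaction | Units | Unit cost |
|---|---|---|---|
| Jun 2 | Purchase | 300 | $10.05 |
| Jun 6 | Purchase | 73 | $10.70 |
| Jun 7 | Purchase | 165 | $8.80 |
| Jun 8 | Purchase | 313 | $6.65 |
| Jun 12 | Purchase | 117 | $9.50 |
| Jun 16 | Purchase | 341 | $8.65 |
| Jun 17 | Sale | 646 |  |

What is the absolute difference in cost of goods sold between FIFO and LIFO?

$654.95

FIFO COGS: 300 @ $10.05 + 73 @ $10.70 + 165 @ $8.80 + 108 @ $6.65 = $5,966.30
LIFO COGS: 341 @ $8.65 + 117 @ $9.50 + 188 @ $6.65 = $5,311.35
Difference = |$5,966.30 − $5,311.35| = $654.95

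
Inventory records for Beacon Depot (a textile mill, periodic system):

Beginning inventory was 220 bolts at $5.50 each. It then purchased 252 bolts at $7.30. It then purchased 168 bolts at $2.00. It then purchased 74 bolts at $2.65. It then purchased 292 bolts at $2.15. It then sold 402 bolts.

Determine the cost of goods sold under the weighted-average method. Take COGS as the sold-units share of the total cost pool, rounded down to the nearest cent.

Sale 1, sell 402: 402/1006 × $4,209.50 → $1,682.12
Ending inventory (cost pool remaining) = $2,527.38

COGS = $1,682.12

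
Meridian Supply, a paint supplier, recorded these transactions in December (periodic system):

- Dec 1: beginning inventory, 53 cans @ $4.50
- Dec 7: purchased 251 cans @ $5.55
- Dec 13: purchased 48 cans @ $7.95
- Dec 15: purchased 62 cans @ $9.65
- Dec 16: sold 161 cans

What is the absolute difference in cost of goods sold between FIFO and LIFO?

FIFO COGS: 53 @ $4.50 + 108 @ $5.55 = $837.90
LIFO COGS: 62 @ $9.65 + 48 @ $7.95 + 51 @ $5.55 = $1,262.95
Difference = |$837.90 − $1,262.95| = $425.05

$425.05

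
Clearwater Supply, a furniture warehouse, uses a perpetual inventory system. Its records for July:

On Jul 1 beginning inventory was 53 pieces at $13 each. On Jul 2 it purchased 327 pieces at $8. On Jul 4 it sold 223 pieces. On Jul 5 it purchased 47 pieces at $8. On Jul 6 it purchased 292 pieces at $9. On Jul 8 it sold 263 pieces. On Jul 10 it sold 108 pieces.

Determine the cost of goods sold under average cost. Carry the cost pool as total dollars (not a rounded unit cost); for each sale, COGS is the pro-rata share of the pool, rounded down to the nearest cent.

COGS = $5,207.81

After Jul 1: 53 on hand, pool $689.00 (≈ $13.0000 each)
After Jul 2: 380 on hand, pool $3,305.00 (≈ $8.6974 each)
Jul 4, sell 223: 223/380 × $3,305.00 → $1,939.51
After Jul 5: 204 on hand, pool $1,741.49 (≈ $8.5367 each)
After Jul 6: 496 on hand, pool $4,369.49 (≈ $8.8095 each)
Jul 8, sell 263: 263/496 × $4,369.49 → $2,316.88
Jul 10, sell 108: 108/233 × $2,052.61 → $951.42
Total COGS = $1,939.51 + $2,316.88 + $951.42 = $5,207.81
Ending inventory (cost pool remaining) = $1,101.19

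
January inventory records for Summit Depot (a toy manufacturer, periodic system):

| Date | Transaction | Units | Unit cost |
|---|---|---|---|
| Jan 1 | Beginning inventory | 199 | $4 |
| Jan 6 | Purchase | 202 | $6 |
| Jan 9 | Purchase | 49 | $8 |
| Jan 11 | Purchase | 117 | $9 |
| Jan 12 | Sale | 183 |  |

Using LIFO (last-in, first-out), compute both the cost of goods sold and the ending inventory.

Jan 12, 183 sold [LIFO — newest first]: 117 @ $9 + 49 @ $8 + 17 @ $6 = $1,547
Ending inventory: 199 @ $4 + 185 @ $6 = $1,906
Check: goods available $3,453 = COGS $1,547 + ending $1,906

COGS = $1,547; ending inventory = $1,906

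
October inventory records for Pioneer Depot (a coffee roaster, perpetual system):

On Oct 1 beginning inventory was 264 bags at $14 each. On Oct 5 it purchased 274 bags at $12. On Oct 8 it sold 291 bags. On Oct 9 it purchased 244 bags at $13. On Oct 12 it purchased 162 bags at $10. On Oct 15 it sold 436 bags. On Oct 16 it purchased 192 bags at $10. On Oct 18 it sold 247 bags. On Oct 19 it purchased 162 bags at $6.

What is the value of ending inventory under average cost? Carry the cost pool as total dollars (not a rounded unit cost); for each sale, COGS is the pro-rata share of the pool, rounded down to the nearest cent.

Ending inventory = $2,785.29

After Oct 1: 264 on hand, pool $3,696.00 (≈ $14.0000 each)
After Oct 5: 538 on hand, pool $6,984.00 (≈ $12.9814 each)
Oct 8, sell 291: 291/538 × $6,984.00 → $3,777.59
After Oct 9: 491 on hand, pool $6,378.41 (≈ $12.9907 each)
After Oct 12: 653 on hand, pool $7,998.41 (≈ $12.2487 each)
Oct 15, sell 436: 436/653 × $7,998.41 → $5,340.43
After Oct 16: 409 on hand, pool $4,577.98 (≈ $11.1931 each)
Oct 18, sell 247: 247/409 × $4,577.98 → $2,764.69
After Oct 19: 324 on hand, pool $2,785.29 (≈ $8.5966 each)
Total COGS = $3,777.59 + $5,340.43 + $2,764.69 = $11,882.71
Ending inventory (cost pool remaining) = $2,785.29
Check: goods available $14,668.00 = COGS $11,882.71 + ending $2,785.29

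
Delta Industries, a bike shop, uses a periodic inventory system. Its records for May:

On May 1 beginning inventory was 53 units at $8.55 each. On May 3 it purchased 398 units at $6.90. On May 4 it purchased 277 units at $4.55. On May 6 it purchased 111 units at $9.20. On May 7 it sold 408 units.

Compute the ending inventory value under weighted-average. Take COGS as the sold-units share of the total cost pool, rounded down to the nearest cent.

May 7, sell 408: 408/839 × $5,480.90 → $2,665.32
Ending inventory (cost pool remaining) = $2,815.58
Check: goods available $5,480.90 = COGS $2,665.32 + ending $2,815.58

Ending inventory = $2,815.58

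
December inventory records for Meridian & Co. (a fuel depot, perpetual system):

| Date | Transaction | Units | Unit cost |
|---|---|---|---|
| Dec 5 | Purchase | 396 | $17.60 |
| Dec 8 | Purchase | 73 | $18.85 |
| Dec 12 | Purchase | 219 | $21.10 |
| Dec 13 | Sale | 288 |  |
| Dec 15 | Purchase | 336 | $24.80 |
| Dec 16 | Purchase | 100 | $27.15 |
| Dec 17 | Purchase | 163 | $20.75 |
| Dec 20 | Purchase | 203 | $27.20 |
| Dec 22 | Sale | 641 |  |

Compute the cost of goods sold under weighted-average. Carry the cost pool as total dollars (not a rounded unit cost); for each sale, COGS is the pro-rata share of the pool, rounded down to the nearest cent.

COGS = $20,087.84

After Dec 5: 396 on hand, pool $6,969.60 (≈ $17.6000 each)
After Dec 8: 469 on hand, pool $8,345.65 (≈ $17.7946 each)
After Dec 12: 688 on hand, pool $12,966.55 (≈ $18.8467 each)
Dec 13, sell 288: 288/688 × $12,966.55 → $5,427.85
After Dec 15: 736 on hand, pool $15,871.50 (≈ $21.5645 each)
After Dec 16: 836 on hand, pool $18,586.50 (≈ $22.2327 each)
After Dec 17: 999 on hand, pool $21,968.75 (≈ $21.9907 each)
After Dec 20: 1202 on hand, pool $27,490.35 (≈ $22.8705 each)
Dec 22, sell 641: 641/1202 × $27,490.35 → $14,659.99
Total COGS = $5,427.85 + $14,659.99 = $20,087.84
Ending inventory (cost pool remaining) = $12,830.36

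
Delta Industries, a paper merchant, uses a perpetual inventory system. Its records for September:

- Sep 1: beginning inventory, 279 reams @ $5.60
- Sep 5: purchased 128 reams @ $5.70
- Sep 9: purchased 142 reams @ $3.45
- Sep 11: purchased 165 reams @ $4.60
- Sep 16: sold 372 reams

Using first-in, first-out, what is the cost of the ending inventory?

Sep 16, 372 sold [FIFO — oldest first]: 279 @ $5.60 + 93 @ $5.70 = $2,092.50
Ending inventory: 35 @ $5.70 + 142 @ $3.45 + 165 @ $4.60 = $1,448.40

Ending inventory = $1,448.40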